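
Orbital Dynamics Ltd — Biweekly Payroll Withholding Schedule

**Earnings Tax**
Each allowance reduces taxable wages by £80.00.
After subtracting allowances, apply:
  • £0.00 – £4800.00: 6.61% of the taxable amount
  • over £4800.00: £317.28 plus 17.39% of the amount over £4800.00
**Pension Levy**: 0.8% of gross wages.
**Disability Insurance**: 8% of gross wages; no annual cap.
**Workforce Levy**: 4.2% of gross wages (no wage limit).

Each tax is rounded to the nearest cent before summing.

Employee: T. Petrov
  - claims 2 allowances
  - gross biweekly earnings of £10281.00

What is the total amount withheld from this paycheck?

£2579.13

Earnings Tax: taxable = £10281.00 − 2×£80.00 = £10121.00
  £317.28 + 17.39% × (£10121.00 − £4800.00) = £317.28 + 17.39% × £5321.00 = £1242.60
Pension Levy: 0.8% × £10281.00 = £82.25
Disability Insurance: 8% × £10281.00 = £822.48
Workforce Levy: 4.2% × £10281.00 = £431.80
Total: £1242.60 + £82.25 + £822.48 + £431.80 = £2579.13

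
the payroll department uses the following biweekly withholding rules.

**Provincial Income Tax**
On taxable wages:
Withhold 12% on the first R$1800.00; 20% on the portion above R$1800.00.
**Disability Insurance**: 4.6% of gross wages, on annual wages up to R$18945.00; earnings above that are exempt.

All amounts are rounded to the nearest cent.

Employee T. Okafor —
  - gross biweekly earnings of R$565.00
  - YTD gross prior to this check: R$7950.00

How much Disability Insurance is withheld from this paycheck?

Disability Insurance: 4.6% × R$565.00 = R$25.99

R$25.99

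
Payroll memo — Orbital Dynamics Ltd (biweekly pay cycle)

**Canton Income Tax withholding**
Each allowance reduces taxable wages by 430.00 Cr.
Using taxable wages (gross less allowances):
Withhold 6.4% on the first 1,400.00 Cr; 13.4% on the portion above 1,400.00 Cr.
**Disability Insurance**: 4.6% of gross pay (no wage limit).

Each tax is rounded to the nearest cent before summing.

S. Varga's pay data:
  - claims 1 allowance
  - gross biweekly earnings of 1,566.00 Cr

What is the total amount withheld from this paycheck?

144.74 Cr

Canton Income Tax: taxable = 1,566.00 Cr − 1×430.00 Cr = 1,136.00 Cr
  6.4% × 1,136.00 Cr = 72.70 Cr
Disability Insurance: 4.6% × 1,566.00 Cr = 72.04 Cr
Total: 72.70 Cr + 72.04 Cr = 144.74 Cr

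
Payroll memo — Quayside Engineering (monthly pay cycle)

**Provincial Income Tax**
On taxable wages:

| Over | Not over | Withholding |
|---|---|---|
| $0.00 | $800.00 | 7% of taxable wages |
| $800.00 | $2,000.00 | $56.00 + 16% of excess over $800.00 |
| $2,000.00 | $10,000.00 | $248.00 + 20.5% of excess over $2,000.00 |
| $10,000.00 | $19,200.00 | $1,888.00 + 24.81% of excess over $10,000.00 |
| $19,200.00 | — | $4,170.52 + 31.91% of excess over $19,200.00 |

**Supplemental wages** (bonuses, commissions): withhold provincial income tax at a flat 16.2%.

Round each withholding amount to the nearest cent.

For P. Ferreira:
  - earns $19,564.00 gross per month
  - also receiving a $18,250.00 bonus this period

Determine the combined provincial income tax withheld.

Provincial Income Tax: taxable = $19,564.00
  $4,170.52 + 31.91% × ($19,564.00 − $19,200.00) = $4,170.52 + 31.91% × $364.00 = $4,286.67
Supplemental (16.2% flat on bonus): 16.2% × $18,250.00 = $2,956.50
Total provincial income tax: $4,286.67 + $2,956.50 = $7,243.17

$7,243.17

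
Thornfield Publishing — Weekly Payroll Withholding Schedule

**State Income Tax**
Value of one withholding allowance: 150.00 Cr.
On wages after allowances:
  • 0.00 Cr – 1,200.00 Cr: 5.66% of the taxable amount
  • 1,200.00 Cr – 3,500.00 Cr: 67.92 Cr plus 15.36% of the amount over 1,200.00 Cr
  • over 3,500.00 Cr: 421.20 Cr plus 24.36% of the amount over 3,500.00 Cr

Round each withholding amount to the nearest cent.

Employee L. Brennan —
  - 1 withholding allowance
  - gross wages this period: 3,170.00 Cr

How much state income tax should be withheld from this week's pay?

347.47 Cr

State Income Tax: taxable = 3,170.00 Cr − 1×150.00 Cr = 3,020.00 Cr
  67.92 Cr + 15.36% × (3,020.00 Cr − 1,200.00 Cr) = 67.92 Cr + 15.36% × 1,820.00 Cr = 347.47 Cr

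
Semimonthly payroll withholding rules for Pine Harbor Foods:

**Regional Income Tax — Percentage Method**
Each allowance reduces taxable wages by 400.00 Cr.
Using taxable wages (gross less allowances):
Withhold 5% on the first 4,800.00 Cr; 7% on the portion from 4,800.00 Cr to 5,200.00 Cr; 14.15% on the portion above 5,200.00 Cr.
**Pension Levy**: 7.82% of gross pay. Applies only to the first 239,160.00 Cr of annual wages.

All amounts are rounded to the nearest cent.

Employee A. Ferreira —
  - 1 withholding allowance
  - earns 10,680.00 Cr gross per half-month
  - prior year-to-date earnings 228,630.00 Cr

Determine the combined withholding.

Regional Income Tax: taxable = 10,680.00 Cr − 1×400.00 Cr = 10,280.00 Cr
  268.00 Cr + 14.15% × (10,280.00 Cr − 5,200.00 Cr) = 268.00 Cr + 14.15% × 5,080.00 Cr = 986.82 Cr
Pension Levy: cap 239,160.00 Cr − YTD 228,630.00 Cr = 10,530.00 Cr subject; 7.82% × 10,530.00 Cr = 823.45 Cr
Total: 986.82 Cr + 823.45 Cr = 1,810.27 Cr

1,810.27 Cr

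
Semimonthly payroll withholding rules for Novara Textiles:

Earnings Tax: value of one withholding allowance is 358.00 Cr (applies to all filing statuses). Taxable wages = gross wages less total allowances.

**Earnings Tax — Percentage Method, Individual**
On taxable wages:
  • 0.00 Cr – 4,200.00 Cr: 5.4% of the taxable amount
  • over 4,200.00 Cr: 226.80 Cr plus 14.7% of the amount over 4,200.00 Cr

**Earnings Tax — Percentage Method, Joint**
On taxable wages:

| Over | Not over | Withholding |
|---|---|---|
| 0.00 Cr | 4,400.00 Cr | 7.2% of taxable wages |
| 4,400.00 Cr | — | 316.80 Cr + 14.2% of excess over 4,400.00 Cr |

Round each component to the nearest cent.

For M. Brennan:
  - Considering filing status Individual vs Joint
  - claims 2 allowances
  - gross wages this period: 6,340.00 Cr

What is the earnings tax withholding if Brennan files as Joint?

490.61 Cr

Earnings Tax (Joint): taxable = 6,340.00 Cr − 2×358.00 Cr = 5,624.00 Cr
  316.80 Cr + 14.2% × (5,624.00 Cr − 4,400.00 Cr) = 316.80 Cr + 14.2% × 1,224.00 Cr = 490.61 Cr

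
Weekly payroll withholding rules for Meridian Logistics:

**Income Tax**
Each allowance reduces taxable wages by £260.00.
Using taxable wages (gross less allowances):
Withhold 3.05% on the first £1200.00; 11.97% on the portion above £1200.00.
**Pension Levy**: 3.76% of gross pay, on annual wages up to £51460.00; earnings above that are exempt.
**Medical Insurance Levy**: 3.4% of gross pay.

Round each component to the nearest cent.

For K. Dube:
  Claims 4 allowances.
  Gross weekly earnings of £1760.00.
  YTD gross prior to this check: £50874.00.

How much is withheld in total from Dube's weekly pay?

Income Tax: taxable = £1760.00 − 4×£260.00 = £720.00
  3.05% × £720.00 = £21.96
Pension Levy: cap £51460.00 − YTD £50874.00 = £586.00 subject; 3.76% × £586.00 = £22.03
Medical Insurance Levy: 3.4% × £1760.00 = £59.84
Total: £21.96 + £22.03 + £59.84 = £103.83

£103.83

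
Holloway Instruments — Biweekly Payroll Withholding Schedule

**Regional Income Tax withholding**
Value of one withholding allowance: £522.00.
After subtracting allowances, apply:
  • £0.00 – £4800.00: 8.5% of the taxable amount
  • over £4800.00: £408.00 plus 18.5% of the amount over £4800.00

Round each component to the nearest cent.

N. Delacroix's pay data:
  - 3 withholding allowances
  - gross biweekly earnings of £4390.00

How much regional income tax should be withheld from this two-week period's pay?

Regional Income Tax: taxable = £4390.00 − 3×£522.00 = £2824.00
  8.5% × £2824.00 = £240.04

£240.04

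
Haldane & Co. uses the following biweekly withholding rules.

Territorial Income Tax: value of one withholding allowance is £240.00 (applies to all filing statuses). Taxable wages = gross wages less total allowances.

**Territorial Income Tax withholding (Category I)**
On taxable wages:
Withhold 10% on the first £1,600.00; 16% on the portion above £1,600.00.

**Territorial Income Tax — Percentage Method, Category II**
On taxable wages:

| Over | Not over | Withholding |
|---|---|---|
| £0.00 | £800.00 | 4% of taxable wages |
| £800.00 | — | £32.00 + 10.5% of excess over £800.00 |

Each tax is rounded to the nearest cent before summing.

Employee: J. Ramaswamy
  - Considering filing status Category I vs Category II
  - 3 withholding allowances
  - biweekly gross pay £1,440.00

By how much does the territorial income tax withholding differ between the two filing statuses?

£43.20

Territorial Income Tax (Category I): taxable = £1,440.00 − 3×£240.00 = £720.00
  10% × £720.00 = £72.00
Territorial Income Tax (Category II): taxable = £1,440.00 − 3×£240.00 = £720.00
  4% × £720.00 = £28.80
Difference: |£72.00 − £28.80| = £43.20 (higher under Category I)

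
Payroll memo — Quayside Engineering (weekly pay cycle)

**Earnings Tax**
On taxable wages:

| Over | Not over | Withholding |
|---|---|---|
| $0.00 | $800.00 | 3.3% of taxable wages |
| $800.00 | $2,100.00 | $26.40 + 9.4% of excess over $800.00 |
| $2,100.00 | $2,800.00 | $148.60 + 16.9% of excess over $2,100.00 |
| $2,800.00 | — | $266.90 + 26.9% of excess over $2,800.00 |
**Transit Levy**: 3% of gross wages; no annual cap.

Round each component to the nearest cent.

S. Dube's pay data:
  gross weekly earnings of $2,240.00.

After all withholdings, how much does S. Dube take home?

Earnings Tax: taxable = $2,240.00
  $148.60 + 16.9% × ($2,240.00 − $2,100.00) = $148.60 + 16.9% × $140.00 = $172.26
Transit Levy: 3% × $2,240.00 = $67.20
Total withheld: $172.26 + $67.20 = $239.46
Net pay: $2,240.00 − $239.46 = $2,000.54

$2,000.54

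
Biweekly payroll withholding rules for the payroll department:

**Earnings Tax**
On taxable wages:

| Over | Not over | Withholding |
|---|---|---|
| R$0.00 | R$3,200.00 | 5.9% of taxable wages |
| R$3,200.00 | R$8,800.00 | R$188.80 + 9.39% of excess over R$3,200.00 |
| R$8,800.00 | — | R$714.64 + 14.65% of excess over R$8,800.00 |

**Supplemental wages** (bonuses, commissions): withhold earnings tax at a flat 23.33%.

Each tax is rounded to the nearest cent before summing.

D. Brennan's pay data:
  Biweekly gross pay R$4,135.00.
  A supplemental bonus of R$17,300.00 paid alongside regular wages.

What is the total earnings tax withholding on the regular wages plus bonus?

R$4,312.69

Earnings Tax: taxable = R$4,135.00
  R$188.80 + 9.39% × (R$4,135.00 − R$3,200.00) = R$188.80 + 9.39% × R$935.00 = R$276.60
Supplemental (23.33% flat on bonus): 23.33% × R$17,300.00 = R$4,036.09
Total earnings tax: R$276.60 + R$4,036.09 = R$4,312.69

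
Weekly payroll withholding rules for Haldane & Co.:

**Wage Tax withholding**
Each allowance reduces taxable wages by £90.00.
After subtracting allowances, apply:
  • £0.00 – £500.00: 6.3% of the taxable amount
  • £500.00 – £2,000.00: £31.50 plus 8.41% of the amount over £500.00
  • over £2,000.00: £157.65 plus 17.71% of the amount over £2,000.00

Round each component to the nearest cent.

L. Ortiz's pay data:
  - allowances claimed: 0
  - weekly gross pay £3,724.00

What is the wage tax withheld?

Wage Tax: taxable = £3,724.00
  £157.65 + 17.71% × (£3,724.00 − £2,000.00) = £157.65 + 17.71% × £1,724.00 = £462.97

£462.97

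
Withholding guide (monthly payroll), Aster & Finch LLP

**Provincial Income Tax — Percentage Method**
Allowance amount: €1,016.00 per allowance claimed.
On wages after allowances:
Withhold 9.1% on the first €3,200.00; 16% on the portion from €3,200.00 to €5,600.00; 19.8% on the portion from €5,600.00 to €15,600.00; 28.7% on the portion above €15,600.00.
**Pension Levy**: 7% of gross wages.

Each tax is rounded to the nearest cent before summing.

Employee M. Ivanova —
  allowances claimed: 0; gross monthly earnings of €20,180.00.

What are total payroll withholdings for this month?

€5,382.26

Provincial Income Tax: taxable = €20,180.00
  €2,655.20 + 28.7% × (€20,180.00 − €15,600.00) = €2,655.20 + 28.7% × €4,580.00 = €3,969.66
Pension Levy: 7% × €20,180.00 = €1,412.60
Total: €3,969.66 + €1,412.60 = €5,382.26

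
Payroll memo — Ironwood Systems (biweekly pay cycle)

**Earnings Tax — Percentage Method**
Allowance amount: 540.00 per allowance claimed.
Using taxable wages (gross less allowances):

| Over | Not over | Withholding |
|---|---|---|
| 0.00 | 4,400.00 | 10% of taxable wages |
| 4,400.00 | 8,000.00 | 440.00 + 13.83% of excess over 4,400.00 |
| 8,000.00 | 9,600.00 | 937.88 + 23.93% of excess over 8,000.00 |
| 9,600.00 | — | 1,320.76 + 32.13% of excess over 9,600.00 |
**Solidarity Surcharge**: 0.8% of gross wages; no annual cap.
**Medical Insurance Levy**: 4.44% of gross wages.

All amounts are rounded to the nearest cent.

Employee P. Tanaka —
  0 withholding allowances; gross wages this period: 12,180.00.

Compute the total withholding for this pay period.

2,787.94

Earnings Tax: taxable = 12,180.00
  1,320.76 + 32.13% × (12,180.00 − 9,600.00) = 1,320.76 + 32.13% × 2,580.00 = 2,149.71
Solidarity Surcharge: 0.8% × 12,180.00 = 97.44
Medical Insurance Levy: 4.44% × 12,180.00 = 540.79
Total: 2,149.71 + 97.44 + 540.79 = 2,787.94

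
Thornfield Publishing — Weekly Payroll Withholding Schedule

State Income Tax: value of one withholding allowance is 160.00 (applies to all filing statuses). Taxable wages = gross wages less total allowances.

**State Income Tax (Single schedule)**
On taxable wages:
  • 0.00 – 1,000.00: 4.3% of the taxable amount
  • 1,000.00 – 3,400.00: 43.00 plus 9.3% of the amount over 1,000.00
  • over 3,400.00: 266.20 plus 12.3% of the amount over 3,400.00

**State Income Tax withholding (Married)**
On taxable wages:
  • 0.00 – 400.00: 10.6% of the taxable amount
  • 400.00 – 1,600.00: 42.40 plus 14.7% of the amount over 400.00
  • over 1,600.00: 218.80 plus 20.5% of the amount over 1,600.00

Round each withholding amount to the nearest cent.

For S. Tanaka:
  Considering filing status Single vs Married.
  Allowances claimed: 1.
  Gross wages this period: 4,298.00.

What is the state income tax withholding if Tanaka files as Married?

State Income Tax (Married): taxable = 4,298.00 − 1×160.00 = 4,138.00
  218.80 + 20.5% × (4,138.00 − 1,600.00) = 218.80 + 20.5% × 2,538.00 = 739.09

739.09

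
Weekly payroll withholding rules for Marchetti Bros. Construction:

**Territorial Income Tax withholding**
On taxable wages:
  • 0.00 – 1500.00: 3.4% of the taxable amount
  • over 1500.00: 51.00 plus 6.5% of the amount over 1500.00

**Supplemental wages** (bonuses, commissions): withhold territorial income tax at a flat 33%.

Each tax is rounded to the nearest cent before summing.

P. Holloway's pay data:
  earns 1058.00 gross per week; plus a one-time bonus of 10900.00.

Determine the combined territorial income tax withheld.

3632.97

Territorial Income Tax: taxable = 1058.00
  3.4% × 1058.00 = 35.97
Supplemental (33% flat on bonus): 33% × 10900.00 = 3597.00
Total territorial income tax: 35.97 + 3597.00 = 3632.97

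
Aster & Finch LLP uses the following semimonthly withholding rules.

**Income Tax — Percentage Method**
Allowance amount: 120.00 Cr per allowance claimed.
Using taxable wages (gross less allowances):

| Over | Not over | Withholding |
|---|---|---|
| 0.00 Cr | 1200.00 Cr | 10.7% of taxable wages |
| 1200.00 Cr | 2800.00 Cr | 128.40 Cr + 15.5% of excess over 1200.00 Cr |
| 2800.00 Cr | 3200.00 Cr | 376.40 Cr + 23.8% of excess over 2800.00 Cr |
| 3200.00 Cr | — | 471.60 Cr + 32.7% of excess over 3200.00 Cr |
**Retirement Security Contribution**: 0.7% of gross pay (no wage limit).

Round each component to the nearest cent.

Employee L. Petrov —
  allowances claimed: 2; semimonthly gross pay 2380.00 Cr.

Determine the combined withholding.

Income Tax: taxable = 2380.00 Cr − 2×120.00 Cr = 2140.00 Cr
  128.40 Cr + 15.5% × (2140.00 Cr − 1200.00 Cr) = 128.40 Cr + 15.5% × 940.00 Cr = 274.10 Cr
Retirement Security Contribution: 0.7% × 2380.00 Cr = 16.66 Cr
Total: 274.10 Cr + 16.66 Cr = 290.76 Cr

290.76 Cr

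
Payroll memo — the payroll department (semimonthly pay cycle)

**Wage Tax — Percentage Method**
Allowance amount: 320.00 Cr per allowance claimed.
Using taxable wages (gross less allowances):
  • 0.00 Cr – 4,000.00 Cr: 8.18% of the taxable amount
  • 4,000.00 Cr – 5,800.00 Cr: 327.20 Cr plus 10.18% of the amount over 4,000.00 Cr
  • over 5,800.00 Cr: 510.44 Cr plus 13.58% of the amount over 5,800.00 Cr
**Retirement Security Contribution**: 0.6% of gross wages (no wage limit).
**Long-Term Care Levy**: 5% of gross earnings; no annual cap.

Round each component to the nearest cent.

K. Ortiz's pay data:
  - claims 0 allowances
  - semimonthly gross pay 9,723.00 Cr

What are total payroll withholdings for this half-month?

Wage Tax: taxable = 9,723.00 Cr
  510.44 Cr + 13.58% × (9,723.00 Cr − 5,800.00 Cr) = 510.44 Cr + 13.58% × 3,923.00 Cr = 1,043.18 Cr
Retirement Security Contribution: 0.6% × 9,723.00 Cr = 58.34 Cr
Long-Term Care Levy: 5% × 9,723.00 Cr = 486.15 Cr
Total: 1,043.18 Cr + 58.34 Cr + 486.15 Cr = 1,587.67 Cr

1,587.67 Cr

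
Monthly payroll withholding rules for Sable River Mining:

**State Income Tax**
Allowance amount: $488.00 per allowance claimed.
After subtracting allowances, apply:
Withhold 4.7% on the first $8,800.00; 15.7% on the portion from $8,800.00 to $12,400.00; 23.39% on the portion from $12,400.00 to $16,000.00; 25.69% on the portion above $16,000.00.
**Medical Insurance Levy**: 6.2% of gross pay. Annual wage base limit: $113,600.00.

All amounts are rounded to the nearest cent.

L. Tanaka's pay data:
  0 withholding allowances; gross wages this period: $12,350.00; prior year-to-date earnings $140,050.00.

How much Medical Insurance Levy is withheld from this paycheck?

Medical Insurance Levy: YTD $140,050.00 ≥ cap $113,600.00 → $0.00

$0.00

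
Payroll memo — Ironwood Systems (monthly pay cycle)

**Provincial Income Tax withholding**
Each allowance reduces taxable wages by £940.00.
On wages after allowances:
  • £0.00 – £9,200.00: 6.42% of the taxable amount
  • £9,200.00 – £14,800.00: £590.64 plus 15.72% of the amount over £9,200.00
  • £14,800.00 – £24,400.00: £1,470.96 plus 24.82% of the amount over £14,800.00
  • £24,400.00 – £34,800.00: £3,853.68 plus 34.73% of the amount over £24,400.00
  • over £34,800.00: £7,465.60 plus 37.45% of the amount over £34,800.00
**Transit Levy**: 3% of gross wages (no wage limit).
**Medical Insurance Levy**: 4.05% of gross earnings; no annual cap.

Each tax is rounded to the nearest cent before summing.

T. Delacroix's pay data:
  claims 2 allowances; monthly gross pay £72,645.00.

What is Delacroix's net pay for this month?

£46,589.04

Provincial Income Tax: taxable = £72,645.00 − 2×£940.00 = £70,765.00
  £7,465.60 + 37.45% × (£70,765.00 − £34,800.00) = £7,465.60 + 37.45% × £35,965.00 = £20,934.49
Transit Levy: 3% × £72,645.00 = £2,179.35
Medical Insurance Levy: 4.05% × £72,645.00 = £2,942.12
Total withheld: £20,934.49 + £2,179.35 + £2,942.12 = £26,055.96
Net pay: £72,645.00 − £26,055.96 = £46,589.04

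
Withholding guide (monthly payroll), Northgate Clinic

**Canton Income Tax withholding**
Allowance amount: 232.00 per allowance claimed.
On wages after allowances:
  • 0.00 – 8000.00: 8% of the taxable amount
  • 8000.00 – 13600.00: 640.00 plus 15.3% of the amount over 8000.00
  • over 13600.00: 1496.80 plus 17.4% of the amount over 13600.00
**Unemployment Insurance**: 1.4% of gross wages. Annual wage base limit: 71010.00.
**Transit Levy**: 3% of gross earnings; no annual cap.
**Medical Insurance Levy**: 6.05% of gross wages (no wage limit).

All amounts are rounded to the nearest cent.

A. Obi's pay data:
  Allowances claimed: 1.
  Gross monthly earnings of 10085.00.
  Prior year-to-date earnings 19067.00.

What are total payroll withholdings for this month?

1977.39

Canton Income Tax: taxable = 10085.00 − 1×232.00 = 9853.00
  640.00 + 15.3% × (9853.00 − 8000.00) = 640.00 + 15.3% × 1853.00 = 923.51
Unemployment Insurance: 1.4% × 10085.00 = 141.19
Transit Levy: 3% × 10085.00 = 302.55
Medical Insurance Levy: 6.05% × 10085.00 = 610.14
Total: 923.51 + 141.19 + 302.55 + 610.14 = 1977.39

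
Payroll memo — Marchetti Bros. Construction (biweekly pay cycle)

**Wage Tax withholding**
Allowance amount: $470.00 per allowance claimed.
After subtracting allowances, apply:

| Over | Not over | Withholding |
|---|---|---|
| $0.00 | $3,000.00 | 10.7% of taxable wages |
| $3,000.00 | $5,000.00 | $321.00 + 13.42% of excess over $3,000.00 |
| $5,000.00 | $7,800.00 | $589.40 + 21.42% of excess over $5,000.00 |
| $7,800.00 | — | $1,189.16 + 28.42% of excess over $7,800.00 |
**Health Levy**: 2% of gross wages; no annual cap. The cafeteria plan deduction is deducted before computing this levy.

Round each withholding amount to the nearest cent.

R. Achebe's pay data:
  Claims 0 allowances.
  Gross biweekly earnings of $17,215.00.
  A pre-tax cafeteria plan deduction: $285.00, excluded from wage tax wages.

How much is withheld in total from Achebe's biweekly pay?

$4,122.51

Wage Tax: taxable = $17,215.00 − $285.00 = $16,930.00
  $1,189.16 + 28.42% × ($16,930.00 − $7,800.00) = $1,189.16 + 28.42% × $9,130.00 = $3,783.91
Health Levy: 2% × $16,930.00 = $338.60
Total: $3,783.91 + $338.60 = $4,122.51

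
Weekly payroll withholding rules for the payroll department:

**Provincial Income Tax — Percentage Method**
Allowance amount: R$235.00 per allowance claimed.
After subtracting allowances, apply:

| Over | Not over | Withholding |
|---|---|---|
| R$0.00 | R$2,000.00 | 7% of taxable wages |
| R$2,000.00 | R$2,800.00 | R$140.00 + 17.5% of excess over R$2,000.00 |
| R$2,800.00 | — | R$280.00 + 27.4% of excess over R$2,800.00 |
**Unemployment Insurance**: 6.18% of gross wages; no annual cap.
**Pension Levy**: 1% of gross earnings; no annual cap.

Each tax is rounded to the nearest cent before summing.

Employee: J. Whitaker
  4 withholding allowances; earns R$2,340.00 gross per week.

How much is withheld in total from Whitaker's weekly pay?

R$266.01

Provincial Income Tax: taxable = R$2,340.00 − 4×R$235.00 = R$1,400.00
  7% × R$1,400.00 = R$98.00
Unemployment Insurance: 6.18% × R$2,340.00 = R$144.61
Pension Levy: 1% × R$2,340.00 = R$23.40
Total: R$98.00 + R$144.61 + R$23.40 = R$266.01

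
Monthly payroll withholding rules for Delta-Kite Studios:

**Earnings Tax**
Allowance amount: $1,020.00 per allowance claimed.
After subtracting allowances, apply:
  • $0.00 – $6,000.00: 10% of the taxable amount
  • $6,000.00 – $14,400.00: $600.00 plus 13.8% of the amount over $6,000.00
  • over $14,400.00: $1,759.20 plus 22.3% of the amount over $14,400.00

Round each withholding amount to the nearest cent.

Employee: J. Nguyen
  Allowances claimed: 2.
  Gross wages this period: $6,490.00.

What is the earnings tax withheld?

$445.00

Earnings Tax: taxable = $6,490.00 − 2×$1,020.00 = $4,450.00
  10% × $4,450.00 = $445.00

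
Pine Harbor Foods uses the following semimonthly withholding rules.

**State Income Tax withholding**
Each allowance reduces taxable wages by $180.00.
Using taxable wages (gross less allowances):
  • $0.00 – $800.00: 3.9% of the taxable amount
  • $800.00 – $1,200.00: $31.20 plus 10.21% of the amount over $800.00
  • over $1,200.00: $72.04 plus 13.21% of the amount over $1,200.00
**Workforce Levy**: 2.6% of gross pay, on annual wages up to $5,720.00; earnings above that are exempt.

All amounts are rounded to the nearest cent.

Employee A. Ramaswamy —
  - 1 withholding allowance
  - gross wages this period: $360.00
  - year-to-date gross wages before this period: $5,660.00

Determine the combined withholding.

State Income Tax: taxable = $360.00 − 1×$180.00 = $180.00
  3.9% × $180.00 = $7.02
Workforce Levy: cap $5,720.00 − YTD $5,660.00 = $60.00 subject; 2.6% × $60.00 = $1.56
Total: $7.02 + $1.56 = $8.58

$8.58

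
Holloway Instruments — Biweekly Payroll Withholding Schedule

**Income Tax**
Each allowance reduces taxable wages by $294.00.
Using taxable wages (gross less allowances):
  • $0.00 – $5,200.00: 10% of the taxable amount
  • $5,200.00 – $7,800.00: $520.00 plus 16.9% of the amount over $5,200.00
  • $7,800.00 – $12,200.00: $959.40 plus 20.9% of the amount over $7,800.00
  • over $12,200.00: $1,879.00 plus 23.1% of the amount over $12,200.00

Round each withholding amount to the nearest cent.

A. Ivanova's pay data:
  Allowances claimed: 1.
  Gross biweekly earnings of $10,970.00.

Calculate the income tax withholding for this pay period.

$1,560.48

Income Tax: taxable = $10,970.00 − 1×$294.00 = $10,676.00
  $959.40 + 20.9% × ($10,676.00 − $7,800.00) = $959.40 + 20.9% × $2,876.00 = $1,560.48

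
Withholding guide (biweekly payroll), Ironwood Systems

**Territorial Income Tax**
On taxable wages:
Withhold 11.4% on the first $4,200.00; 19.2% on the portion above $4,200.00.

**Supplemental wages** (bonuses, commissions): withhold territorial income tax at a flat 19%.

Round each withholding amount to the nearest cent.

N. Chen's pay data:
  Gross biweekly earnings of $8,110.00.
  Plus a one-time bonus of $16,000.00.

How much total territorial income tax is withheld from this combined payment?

$4,269.52

Territorial Income Tax: taxable = $8,110.00
  $478.80 + 19.2% × ($8,110.00 − $4,200.00) = $478.80 + 19.2% × $3,910.00 = $1,229.52
Supplemental (19% flat on bonus): 19% × $16,000.00 = $3,040.00
Total territorial income tax: $1,229.52 + $3,040.00 = $4,269.52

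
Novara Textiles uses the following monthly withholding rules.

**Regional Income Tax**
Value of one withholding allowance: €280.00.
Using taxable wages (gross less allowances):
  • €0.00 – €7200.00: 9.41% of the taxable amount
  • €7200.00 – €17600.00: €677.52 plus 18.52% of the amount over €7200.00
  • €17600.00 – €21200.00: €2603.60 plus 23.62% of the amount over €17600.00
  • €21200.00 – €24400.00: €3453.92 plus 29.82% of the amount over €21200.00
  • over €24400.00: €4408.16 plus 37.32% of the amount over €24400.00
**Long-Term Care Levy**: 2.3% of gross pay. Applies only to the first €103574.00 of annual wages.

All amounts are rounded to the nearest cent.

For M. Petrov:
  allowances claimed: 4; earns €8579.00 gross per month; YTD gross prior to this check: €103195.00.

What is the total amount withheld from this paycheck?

Regional Income Tax: taxable = €8579.00 − 4×€280.00 = €7459.00
  €677.52 + 18.52% × (€7459.00 − €7200.00) = €677.52 + 18.52% × €259.00 = €725.49
Long-Term Care Levy: cap €103574.00 − YTD €103195.00 = €379.00 subject; 2.3% × €379.00 = €8.72
Total: €725.49 + €8.72 = €734.21

€734.21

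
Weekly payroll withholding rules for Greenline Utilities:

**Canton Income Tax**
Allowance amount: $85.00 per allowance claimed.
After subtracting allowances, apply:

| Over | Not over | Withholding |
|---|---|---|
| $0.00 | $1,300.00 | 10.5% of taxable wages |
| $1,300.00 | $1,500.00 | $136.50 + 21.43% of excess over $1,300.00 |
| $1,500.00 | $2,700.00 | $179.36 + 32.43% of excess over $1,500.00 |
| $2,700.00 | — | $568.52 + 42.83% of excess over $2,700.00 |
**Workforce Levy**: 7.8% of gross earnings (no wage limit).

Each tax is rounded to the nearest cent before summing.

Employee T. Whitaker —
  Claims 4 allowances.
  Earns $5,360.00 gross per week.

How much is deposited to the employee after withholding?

Canton Income Tax: taxable = $5,360.00 − 4×$85.00 = $5,020.00
  $568.52 + 42.83% × ($5,020.00 − $2,700.00) = $568.52 + 42.83% × $2,320.00 = $1,562.18
Workforce Levy: 7.8% × $5,360.00 = $418.08
Total withheld: $1,562.18 + $418.08 = $1,980.26
Net pay: $5,360.00 − $1,980.26 = $3,379.74

$3,379.74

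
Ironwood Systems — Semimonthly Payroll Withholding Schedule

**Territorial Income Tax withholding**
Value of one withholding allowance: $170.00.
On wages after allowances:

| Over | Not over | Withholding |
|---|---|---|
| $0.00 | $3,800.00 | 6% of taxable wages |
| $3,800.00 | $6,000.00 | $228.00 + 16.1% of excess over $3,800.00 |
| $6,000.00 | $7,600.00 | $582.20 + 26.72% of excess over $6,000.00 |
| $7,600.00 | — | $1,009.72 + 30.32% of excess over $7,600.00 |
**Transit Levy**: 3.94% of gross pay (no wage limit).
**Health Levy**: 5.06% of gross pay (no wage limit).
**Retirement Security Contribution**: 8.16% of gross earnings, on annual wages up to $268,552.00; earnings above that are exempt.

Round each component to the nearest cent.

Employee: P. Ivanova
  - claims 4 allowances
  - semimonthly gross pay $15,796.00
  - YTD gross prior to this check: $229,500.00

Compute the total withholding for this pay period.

$5,999.16

Territorial Income Tax: taxable = $15,796.00 − 4×$170.00 = $15,116.00
  $1,009.72 + 30.32% × ($15,116.00 − $7,600.00) = $1,009.72 + 30.32% × $7,516.00 = $3,288.57
Transit Levy: 3.94% × $15,796.00 = $622.36
Health Levy: 5.06% × $15,796.00 = $799.28
Retirement Security Contribution: 8.16% × $15,796.00 = $1,288.95
Total: $3,288.57 + $622.36 + $799.28 + $1,288.95 = $5,999.16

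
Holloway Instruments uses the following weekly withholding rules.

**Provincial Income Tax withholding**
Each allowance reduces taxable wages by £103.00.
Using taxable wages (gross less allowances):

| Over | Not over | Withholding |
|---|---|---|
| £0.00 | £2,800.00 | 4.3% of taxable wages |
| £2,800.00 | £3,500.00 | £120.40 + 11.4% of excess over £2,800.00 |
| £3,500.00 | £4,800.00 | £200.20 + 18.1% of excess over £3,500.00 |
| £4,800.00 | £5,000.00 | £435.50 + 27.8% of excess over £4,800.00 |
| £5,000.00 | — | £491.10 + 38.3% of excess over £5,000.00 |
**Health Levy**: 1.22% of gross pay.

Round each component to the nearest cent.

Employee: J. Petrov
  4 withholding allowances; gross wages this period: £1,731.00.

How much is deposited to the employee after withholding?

Provincial Income Tax: taxable = £1,731.00 − 4×£103.00 = £1,319.00
  4.3% × £1,319.00 = £56.72
Health Levy: 1.22% × £1,731.00 = £21.12
Total withheld: £56.72 + £21.12 = £77.84
Net pay: £1,731.00 − £77.84 = £1,653.16

£1,653.16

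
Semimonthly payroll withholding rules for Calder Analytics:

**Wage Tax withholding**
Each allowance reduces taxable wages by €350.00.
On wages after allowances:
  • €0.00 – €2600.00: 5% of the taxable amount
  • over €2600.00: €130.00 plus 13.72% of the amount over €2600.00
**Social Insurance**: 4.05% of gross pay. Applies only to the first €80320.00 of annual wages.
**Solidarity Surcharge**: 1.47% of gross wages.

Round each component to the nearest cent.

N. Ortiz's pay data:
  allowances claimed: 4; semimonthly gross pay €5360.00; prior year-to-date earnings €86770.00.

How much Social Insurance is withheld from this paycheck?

€0.00

Social Insurance: YTD €86770.00 ≥ cap €80320.00 → €0.00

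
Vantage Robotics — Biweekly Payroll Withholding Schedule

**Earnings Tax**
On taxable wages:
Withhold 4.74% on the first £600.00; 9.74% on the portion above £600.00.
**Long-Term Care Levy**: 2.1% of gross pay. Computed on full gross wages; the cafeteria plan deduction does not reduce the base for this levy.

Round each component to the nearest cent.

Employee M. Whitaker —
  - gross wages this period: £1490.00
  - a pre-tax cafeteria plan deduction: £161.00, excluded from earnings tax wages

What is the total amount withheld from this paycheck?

£130.73

Earnings Tax: taxable = £1490.00 − £161.00 = £1329.00
  £28.44 + 9.74% × (£1329.00 − £600.00) = £28.44 + 9.74% × £729.00 = £99.44
Long-Term Care Levy: 2.1% × £1490.00 = £31.29
Total: £99.44 + £31.29 = £130.73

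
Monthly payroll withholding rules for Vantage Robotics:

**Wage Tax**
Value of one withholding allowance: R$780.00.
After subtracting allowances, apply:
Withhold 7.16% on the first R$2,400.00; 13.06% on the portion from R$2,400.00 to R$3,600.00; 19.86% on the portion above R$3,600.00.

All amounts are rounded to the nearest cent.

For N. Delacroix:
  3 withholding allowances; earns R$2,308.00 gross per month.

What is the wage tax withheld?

Wage Tax: taxable = R$2,308.00 − 3×R$780.00 = R$-32.00
  Taxable ≤ 0 → R$0.00

R$0.00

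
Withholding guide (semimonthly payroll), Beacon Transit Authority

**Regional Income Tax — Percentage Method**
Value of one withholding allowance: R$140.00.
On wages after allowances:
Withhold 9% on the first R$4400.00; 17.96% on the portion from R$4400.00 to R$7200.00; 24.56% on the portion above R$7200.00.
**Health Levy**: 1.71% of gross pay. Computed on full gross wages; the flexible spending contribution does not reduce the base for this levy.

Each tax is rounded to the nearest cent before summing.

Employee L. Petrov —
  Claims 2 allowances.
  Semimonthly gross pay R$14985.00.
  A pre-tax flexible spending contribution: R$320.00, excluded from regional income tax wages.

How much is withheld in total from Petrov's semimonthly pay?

Regional Income Tax: taxable = R$14985.00 − R$320.00 − 2×R$140.00 = R$14385.00
  R$898.88 + 24.56% × (R$14385.00 − R$7200.00) = R$898.88 + 24.56% × R$7185.00 = R$2663.52
Health Levy: 1.71% × R$14985.00 = R$256.24
Total: R$2663.52 + R$256.24 = R$2919.76

R$2919.76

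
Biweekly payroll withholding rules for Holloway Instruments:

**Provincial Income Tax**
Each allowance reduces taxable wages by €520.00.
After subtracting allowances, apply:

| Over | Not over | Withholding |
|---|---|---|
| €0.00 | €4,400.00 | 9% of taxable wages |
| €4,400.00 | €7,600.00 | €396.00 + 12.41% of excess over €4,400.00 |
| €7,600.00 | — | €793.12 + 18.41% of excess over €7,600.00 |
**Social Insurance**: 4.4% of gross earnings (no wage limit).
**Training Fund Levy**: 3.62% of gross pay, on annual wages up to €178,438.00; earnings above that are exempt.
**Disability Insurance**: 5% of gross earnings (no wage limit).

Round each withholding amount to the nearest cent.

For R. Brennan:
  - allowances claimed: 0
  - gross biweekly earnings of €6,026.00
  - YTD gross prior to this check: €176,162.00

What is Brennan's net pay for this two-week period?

Provincial Income Tax: taxable = €6,026.00
  €396.00 + 12.41% × (€6,026.00 − €4,400.00) = €396.00 + 12.41% × €1,626.00 = €597.79
Social Insurance: 4.4% × €6,026.00 = €265.14
Training Fund Levy: cap €178,438.00 − YTD €176,162.00 = €2,276.00 subject; 3.62% × €2,276.00 = €82.39
Disability Insurance: 5% × €6,026.00 = €301.30
Total withheld: €597.79 + €265.14 + €82.39 + €301.30 = €1,246.62
Net pay: €6,026.00 − €1,246.62 = €4,779.38

€4,779.38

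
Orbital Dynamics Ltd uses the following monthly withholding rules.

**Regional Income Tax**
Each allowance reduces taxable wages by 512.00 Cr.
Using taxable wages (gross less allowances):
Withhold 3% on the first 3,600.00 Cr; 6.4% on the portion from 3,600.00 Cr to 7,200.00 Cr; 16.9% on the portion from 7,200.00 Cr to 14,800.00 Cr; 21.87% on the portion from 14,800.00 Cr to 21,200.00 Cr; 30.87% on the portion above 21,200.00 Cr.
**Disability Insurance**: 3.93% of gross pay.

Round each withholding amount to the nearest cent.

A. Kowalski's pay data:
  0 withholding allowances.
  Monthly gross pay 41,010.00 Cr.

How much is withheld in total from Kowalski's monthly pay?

10,749.52 Cr

Regional Income Tax: taxable = 41,010.00 Cr
  3,022.48 Cr + 30.87% × (41,010.00 Cr − 21,200.00 Cr) = 3,022.48 Cr + 30.87% × 19,810.00 Cr = 9,137.83 Cr
Disability Insurance: 3.93% × 41,010.00 Cr = 1,611.69 Cr
Total: 9,137.83 Cr + 1,611.69 Cr = 10,749.52 Cr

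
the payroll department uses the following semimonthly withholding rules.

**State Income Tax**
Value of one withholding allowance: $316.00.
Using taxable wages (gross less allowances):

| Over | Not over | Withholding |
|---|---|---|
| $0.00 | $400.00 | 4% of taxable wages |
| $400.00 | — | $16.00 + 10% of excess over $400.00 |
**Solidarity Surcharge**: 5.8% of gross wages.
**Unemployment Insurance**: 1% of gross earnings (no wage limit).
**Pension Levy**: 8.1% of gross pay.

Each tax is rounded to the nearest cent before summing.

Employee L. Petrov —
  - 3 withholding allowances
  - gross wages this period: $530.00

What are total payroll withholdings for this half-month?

State Income Tax: taxable = $530.00 − 3×$316.00 = $-418.00
  Taxable ≤ 0 → $0.00
Solidarity Surcharge: 5.8% × $530.00 = $30.74
Unemployment Insurance: 1% × $530.00 = $5.30
Pension Levy: 8.1% × $530.00 = $42.93
Total: $0.00 + $30.74 + $5.30 + $42.93 = $78.97

$78.97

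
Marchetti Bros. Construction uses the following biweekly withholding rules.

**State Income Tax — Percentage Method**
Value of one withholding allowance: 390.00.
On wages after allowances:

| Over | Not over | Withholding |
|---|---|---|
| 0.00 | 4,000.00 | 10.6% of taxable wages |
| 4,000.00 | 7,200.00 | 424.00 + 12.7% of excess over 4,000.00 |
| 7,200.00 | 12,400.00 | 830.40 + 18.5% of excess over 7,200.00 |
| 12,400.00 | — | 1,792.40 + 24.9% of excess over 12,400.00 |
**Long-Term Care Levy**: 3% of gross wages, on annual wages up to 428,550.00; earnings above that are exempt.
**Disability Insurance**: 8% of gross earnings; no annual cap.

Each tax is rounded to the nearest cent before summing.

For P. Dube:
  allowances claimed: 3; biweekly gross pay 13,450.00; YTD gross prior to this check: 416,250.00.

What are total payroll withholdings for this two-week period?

State Income Tax: taxable = 13,450.00 − 3×390.00 = 12,280.00
  830.40 + 18.5% × (12,280.00 − 7,200.00) = 830.40 + 18.5% × 5,080.00 = 1,770.20
Long-Term Care Levy: cap 428,550.00 − YTD 416,250.00 = 12,300.00 subject; 3% × 12,300.00 = 369.00
Disability Insurance: 8% × 13,450.00 = 1,076.00
Total: 1,770.20 + 369.00 + 1,076.00 = 3,215.20

3,215.20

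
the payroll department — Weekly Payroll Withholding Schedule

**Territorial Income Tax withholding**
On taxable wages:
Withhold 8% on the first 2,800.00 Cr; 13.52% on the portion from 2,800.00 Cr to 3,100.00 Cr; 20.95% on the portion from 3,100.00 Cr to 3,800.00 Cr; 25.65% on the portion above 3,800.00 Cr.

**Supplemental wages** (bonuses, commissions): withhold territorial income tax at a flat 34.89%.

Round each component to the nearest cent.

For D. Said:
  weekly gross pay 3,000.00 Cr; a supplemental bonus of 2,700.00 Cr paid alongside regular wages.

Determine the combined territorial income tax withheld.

1,193.07 Cr

Territorial Income Tax: taxable = 3,000.00 Cr
  224.00 Cr + 13.52% × (3,000.00 Cr − 2,800.00 Cr) = 224.00 Cr + 13.52% × 200.00 Cr = 251.04 Cr
Supplemental (34.89% flat on bonus): 34.89% × 2,700.00 Cr = 942.03 Cr
Total territorial income tax: 251.04 Cr + 942.03 Cr = 1,193.07 Cr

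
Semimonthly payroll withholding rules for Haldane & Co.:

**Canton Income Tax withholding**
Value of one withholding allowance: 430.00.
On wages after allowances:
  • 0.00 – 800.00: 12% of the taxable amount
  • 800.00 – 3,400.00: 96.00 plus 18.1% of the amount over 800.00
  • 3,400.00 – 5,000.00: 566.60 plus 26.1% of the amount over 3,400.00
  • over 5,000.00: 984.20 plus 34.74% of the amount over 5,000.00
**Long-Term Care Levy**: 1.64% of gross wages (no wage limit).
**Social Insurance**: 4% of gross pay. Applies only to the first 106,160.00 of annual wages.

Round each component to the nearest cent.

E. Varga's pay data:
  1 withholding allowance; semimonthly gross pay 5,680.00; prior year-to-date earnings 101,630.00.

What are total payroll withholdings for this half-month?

1,345.40

Canton Income Tax: taxable = 5,680.00 − 1×430.00 = 5,250.00
  984.20 + 34.74% × (5,250.00 − 5,000.00) = 984.20 + 34.74% × 250.00 = 1,071.05
Long-Term Care Levy: 1.64% × 5,680.00 = 93.15
Social Insurance: cap 106,160.00 − YTD 101,630.00 = 4,530.00 subject; 4% × 4,530.00 = 181.20
Total: 1,071.05 + 93.15 + 181.20 = 1,345.40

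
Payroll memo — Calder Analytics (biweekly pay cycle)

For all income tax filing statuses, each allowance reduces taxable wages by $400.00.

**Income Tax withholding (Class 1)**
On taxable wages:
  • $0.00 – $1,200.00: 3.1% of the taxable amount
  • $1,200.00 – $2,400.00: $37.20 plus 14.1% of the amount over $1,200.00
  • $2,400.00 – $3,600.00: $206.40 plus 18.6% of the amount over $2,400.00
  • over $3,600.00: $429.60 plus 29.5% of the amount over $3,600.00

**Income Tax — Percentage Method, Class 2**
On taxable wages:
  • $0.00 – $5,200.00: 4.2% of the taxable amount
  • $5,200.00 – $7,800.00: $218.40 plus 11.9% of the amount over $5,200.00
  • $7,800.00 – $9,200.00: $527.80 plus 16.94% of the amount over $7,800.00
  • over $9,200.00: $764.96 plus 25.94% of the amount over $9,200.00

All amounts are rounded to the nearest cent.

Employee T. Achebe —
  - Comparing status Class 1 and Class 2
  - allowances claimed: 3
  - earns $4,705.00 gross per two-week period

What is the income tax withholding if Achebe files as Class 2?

Income Tax (Class 2): taxable = $4,705.00 − 3×$400.00 = $3,505.00
  4.2% × $3,505.00 = $147.21

$147.21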